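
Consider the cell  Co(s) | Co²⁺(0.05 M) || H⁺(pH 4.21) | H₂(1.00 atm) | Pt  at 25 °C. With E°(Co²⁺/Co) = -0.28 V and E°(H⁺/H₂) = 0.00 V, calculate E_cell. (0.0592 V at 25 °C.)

0.069 V

The hydrogen couple is the cathode, so E°_cell = 0.28 V; n = 2.
[H⁺] = 10^(−4.21) = 6.2 × 10^-5 M, and Q = [Co²⁺]·P(H₂) / [H⁺]^2 = 1.32 × 10^7.
E = E° − (0.0592/2) log Q = 0.28 − (0.0592/2)(7.119) = 0.069 V.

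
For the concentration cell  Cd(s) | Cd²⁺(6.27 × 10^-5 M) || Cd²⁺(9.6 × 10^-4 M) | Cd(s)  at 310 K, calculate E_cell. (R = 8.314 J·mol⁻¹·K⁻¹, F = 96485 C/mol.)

Both half-cells are Cd²⁺/Cd, so E°_cell = 0. The concentrated side is the cathode; the cell reaction moves Cd²⁺ from high to low concentration with n = 2.
Q = [Cd²⁺]_dilute/[Cd²⁺]_conc = 6.27 × 10^-5/9.6 × 10^-4 = 0.0653.
E = 0 − (RT/nF) ln Q = −((8.314×310)/(2×96485))(-2.729) = 0.0364 V.

0.036 V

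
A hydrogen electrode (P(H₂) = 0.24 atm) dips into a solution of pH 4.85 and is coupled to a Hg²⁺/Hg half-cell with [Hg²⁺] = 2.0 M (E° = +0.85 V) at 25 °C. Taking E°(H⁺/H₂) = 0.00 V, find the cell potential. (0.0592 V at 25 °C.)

The Hg²⁺/Hg couple is the cathode, so E°_cell = 0.85 V; n = 2.
[H⁺] = 10^(−4.85) = 1.4 × 10^-5 M, and Q = [H⁺]^2 / ([Hg²⁺]·P(H₂)) = 4.16 × 10^-10.
E = E° − (0.0592/2) log Q = 0.85 − (0.0592/2)(-9.381) = 1.128 V.

1.13 V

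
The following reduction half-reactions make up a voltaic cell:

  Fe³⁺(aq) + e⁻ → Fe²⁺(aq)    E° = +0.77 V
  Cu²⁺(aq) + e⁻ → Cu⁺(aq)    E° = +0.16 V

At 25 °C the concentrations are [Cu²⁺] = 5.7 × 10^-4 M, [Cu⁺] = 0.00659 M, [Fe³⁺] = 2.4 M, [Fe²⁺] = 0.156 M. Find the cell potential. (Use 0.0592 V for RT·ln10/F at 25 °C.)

0.743 V

The Fe³⁺/Fe²⁺ couple has the higher reduction potential and acts as the cathode, so E°_cell = +0.77 − (+0.16) = 0.61 V.
Balancing electrons gives n = 1; the reaction quotient is Q = [Cu²⁺]·[Fe²⁺]/([Cu⁺]·[Fe³⁺]) = 0.00562.
At 25 °C, E = E° − (0.0592/n) log Q = 0.61 − (0.0592/1)(-2.250) = 0.610 + 0.133 = 0.743 V.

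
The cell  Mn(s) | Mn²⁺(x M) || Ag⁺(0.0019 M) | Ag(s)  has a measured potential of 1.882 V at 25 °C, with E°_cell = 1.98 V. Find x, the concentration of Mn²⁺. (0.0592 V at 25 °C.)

0.0074 M

From the Nernst equation, log Q = n(E° − E)/0.0592 = 2(1.98 − 1.882)/0.0592 = 3.311, so Q = 2050.
With Q = [Mn²⁺]/[Ag⁺]^2 and the known concentrations, [Mn²⁺] in the numerator gives [Mn²⁺] = 0.0074 M.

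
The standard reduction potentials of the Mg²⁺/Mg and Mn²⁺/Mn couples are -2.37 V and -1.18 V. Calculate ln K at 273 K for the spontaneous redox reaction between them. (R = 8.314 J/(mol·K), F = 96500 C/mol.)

ln K = 101.2

E°_cell = -1.18 − (-2.37) = 1.19 V, with n = 2 electrons transferred.
At equilibrium E = 0, so the Nernst equation gives ln K = nFE°/RT = (2)(96500)(1.19)/((8.314)(273)) = 101.19.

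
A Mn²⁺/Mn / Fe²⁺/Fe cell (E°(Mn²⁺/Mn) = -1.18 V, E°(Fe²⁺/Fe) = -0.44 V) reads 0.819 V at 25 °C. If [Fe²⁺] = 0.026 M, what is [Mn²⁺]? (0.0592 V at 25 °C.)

5.6 × 10^-5 M

From the Nernst equation, log Q = n(E° − E)/0.0592 = 2(0.74 − 0.819)/0.0592 = -2.669, so Q = 0.00214.
With Q = [Mn²⁺]/[Fe²⁺] and the known concentrations, [Mn²⁺] in the numerator gives [Mn²⁺] = 5.6 × 10^-5 M.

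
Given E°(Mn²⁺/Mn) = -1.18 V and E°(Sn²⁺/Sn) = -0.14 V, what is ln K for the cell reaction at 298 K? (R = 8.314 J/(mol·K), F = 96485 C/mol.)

ln K = 81.0

E°_cell = -0.14 − (-1.18) = 1.04 V, with n = 2 electrons transferred.
At equilibrium E = 0, so the Nernst equation gives ln K = nFE°/RT = (2)(96485)(1.04)/((8.314)(298)) = 81.00.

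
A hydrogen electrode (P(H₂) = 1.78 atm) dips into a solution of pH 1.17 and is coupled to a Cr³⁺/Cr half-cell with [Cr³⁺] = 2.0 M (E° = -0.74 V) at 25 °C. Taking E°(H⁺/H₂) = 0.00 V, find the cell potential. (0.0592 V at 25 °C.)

0.66 V

The hydrogen couple is the cathode, so E°_cell = 0.74 V; n = 6.
[H⁺] = 10^(−1.17) = 0.068 M, and Q = [Cr³⁺]^2·P(H₂)^3 / [H⁺]^6 = 2.36 × 10^8.
E = E° − (0.0592/6) log Q = 0.74 − (0.0592/6)(8.373) = 0.657 V.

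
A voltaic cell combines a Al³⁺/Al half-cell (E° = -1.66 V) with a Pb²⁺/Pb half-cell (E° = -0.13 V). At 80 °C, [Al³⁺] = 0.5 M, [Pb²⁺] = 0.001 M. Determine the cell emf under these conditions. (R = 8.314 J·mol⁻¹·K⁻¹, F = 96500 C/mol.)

1.43 V

The Pb²⁺/Pb couple has the higher reduction potential and acts as the cathode, so E°_cell = -0.13 − (-1.66) = 1.53 V.
Balancing electrons gives n = 6; the reaction quotient is Q = [Al³⁺]^2/[Pb²⁺]^3 = 2.5 × 10^8.
E = E° − (RT/nF) ln Q = 1.53 − (8.314×353)/(6×96500) × (19.337) = 1.530 − 0.098 = 1.432 V.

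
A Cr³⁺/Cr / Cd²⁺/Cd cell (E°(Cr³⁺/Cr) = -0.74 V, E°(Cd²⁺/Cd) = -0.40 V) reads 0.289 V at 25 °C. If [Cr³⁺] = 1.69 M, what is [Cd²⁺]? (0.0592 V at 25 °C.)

0.027 M

From the Nernst equation, log Q = n(E° − E)/0.0592 = 6(0.34 − 0.289)/0.0592 = 5.169, so Q = 1.48 × 10^5.
With Q = [Cr³⁺]^2/[Cd²⁺]^3 and the known concentrations, [Cd²⁺]^3 in the denominator gives [Cd²⁺] = 0.027 M.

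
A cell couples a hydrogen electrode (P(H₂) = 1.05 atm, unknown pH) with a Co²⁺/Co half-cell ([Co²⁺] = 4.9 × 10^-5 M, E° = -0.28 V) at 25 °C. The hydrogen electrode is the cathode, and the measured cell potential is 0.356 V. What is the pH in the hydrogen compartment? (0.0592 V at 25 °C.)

E°_cell = 0.28 V and n = 2.
log Q = n(E° − E)/0.0592 = 2×(0.28 − 0.356)/0.0592 = -2.568.
With Q = [Co²⁺]·P(H₂) / [H⁺]^2, solving for [H⁺] gives log[H⁺] = -0.861, so pH = 0.86.

pH = 0.86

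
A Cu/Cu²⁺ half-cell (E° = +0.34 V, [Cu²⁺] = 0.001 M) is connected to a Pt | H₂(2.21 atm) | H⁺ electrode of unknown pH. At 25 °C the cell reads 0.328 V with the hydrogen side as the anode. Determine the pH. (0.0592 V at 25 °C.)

pH = 1.13

E°_cell = 0.34 V and n = 2.
log Q = n(E° − E)/0.0592 = 2×(0.34 − 0.328)/0.0592 = 0.405.
With Q = [H⁺]^2 / ([Cu²⁺]·P(H₂)), solving for [H⁺] gives log[H⁺] = -1.125, so pH = 1.13.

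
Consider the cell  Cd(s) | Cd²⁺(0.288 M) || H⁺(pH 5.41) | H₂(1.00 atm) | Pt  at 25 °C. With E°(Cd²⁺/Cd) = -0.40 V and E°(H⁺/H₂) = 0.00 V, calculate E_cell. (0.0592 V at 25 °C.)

0.096 V

The hydrogen couple is the cathode, so E°_cell = 0.40 V; n = 2.
[H⁺] = 10^(−5.41) = 3.9 × 10^-6 M, and Q = [Cd²⁺]·P(H₂) / [H⁺]^2 = 1.9 × 10^10.
E = E° − (0.0592/2) log Q = 0.40 − (0.0592/2)(10.279) = 0.096 V.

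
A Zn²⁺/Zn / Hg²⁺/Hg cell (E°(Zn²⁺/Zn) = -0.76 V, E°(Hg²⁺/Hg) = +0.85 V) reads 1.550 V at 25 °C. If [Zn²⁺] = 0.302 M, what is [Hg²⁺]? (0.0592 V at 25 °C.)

0.0028 M

From the Nernst equation, log Q = n(E° − E)/0.0592 = 2(1.61 − 1.550)/0.0592 = 2.027, so Q = 106.
With Q = [Zn²⁺]/[Hg²⁺] and the known concentrations, [Hg²⁺] in the denominator gives [Hg²⁺] = 0.0028 M.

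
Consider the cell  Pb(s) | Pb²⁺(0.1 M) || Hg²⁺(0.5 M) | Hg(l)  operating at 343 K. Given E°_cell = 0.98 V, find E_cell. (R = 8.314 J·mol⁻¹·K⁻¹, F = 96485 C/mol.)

Balancing electrons gives n = 2; the reaction quotient is Q = [Pb²⁺]/[Hg²⁺] = 0.200.
E = E° − (RT/nF) ln Q = 0.98 − (8.314×343)/(2×96485) × (-1.609) = 0.980 + 0.024 = 1.004 V.

1.00 V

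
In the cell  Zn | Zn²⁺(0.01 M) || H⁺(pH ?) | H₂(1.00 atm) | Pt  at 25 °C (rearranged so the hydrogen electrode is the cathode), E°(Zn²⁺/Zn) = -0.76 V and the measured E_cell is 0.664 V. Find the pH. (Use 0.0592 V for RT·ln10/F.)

pH = 2.62

E°_cell = 0.76 V and n = 2.
log Q = n(E° − E)/0.0592 = 2×(0.76 − 0.664)/0.0592 = 3.243.
With Q = [Zn²⁺]·P(H₂) / [H⁺]^2, solving for [H⁺] gives log[H⁺] = -2.622, so pH = 2.62.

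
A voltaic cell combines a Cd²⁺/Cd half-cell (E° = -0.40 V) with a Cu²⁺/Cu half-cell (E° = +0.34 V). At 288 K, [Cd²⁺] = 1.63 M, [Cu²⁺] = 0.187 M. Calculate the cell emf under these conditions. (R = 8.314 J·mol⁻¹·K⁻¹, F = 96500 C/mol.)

The Cu²⁺/Cu couple has the higher reduction potential and acts as the cathode, so E°_cell = +0.34 − (-0.40) = 0.74 V.
Balancing electrons gives n = 2; the reaction quotient is Q = [Cd²⁺]/[Cu²⁺] = 8.72.
E = E° − (RT/nF) ln Q = 0.74 − (8.314×288)/(2×96500) × (2.165) = 0.740 − 0.027 = 0.713 V.

0.713 V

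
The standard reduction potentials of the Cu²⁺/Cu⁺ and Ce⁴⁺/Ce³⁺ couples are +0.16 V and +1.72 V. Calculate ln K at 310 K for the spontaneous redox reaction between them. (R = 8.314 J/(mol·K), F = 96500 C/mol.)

ln K = 58.4

E°_cell = +1.72 − (+0.16) = 1.56 V, with n = 1 electron transferred.
At equilibrium E = 0, so the Nernst equation gives ln K = nFE°/RT = (1)(96500)(1.56)/((8.314)(310)) = 58.41.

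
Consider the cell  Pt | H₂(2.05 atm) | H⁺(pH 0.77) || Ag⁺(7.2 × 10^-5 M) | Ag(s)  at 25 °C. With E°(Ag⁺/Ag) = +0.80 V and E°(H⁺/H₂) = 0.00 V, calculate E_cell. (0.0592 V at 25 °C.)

0.61 V

The Ag⁺/Ag couple is the cathode, so E°_cell = 0.80 V; n = 2.
[H⁺] = 10^(−0.77) = 0.17 M, and Q = [H⁺]^2 / ([Ag⁺]^2·P(H₂)) = 2.71 × 10^6.
E = E° − (0.0592/2) log Q = 0.80 − (0.0592/2)(6.434) = 0.610 V.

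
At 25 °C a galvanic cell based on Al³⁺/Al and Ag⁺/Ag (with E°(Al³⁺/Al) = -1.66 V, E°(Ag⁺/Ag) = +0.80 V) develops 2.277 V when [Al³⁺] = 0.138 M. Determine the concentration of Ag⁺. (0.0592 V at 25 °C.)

4.2 × 10^-4 M

From the Nernst equation, log Q = n(E° − E)/0.0592 = 3(2.46 − 2.277)/0.0592 = 9.274, so Q = 1.88 × 10^9.
With Q = [Al³⁺]/[Ag⁺]^3 and the known concentrations, [Ag⁺]^3 in the denominator gives [Ag⁺] = 4.2 × 10^-4 M.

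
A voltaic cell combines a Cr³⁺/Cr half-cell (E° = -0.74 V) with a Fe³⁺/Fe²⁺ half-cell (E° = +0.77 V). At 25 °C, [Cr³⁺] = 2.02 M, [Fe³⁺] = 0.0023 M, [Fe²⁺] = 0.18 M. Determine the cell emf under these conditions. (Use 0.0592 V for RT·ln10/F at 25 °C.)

The Fe³⁺/Fe²⁺ couple has the higher reduction potential and acts as the cathode, so E°_cell = +0.77 − (-0.74) = 1.51 V.
Balancing electrons gives n = 3; the reaction quotient is Q = [Cr³⁺]·[Fe²⁺]^3/[Fe³⁺]^3 = 9.68 × 10^5.
At 25 °C, E = E° − (0.0592/n) log Q = 1.51 − (0.0592/3)(5.986) = 1.510 − 0.118 = 1.392 V.

1.39 V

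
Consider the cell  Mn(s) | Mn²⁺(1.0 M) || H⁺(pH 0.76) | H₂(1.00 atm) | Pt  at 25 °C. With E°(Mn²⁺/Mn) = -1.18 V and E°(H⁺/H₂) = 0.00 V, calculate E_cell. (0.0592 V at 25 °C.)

1.14 V

The hydrogen couple is the cathode, so E°_cell = 1.18 V; n = 2.
[H⁺] = 10^(−0.76) = 0.17 M, and Q = [Mn²⁺]·P(H₂) / [H⁺]^2 = 33.1.
E = E° − (0.0592/2) log Q = 1.18 − (0.0592/2)(1.520) = 1.135 V.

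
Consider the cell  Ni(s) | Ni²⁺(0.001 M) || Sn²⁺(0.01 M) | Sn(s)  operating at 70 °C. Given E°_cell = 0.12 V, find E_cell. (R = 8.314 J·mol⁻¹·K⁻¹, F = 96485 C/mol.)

Balancing electrons gives n = 2; the reaction quotient is Q = [Ni²⁺]/[Sn²⁺] = 0.100.
E = E° − (RT/nF) ln Q = 0.12 − (8.314×343)/(2×96485) × (-2.303) = 0.120 + 0.034 = 0.154 V.

0.154 V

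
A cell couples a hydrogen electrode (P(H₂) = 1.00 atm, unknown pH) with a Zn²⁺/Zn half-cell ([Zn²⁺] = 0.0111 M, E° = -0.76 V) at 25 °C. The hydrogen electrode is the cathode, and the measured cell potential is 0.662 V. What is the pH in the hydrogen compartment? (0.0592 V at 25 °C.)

E°_cell = 0.76 V and n = 2.
log Q = n(E° − E)/0.0592 = 2×(0.76 − 0.662)/0.0592 = 3.311.
With Q = [Zn²⁺]·P(H₂) / [H⁺]^2, solving for [H⁺] gives log[H⁺] = -2.633, so pH = 2.63.

pH = 2.63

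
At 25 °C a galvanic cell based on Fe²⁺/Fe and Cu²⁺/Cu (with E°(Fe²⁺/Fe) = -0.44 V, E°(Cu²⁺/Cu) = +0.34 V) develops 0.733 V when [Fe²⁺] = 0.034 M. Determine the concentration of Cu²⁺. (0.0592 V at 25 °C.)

8.8 × 10^-4 M

From the Nernst equation, log Q = n(E° − E)/0.0592 = 2(0.78 − 0.733)/0.0592 = 1.588, so Q = 38.7.
With Q = [Fe²⁺]/[Cu²⁺] and the known concentrations, [Cu²⁺] in the denominator gives [Cu²⁺] = 8.8 × 10^-4 M.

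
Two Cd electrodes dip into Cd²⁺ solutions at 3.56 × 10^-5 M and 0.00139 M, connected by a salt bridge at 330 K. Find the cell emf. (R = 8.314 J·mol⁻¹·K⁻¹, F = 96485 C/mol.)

Both half-cells are Cd²⁺/Cd, so E°_cell = 0. The concentrated side is the cathode; the cell reaction moves Cd²⁺ from high to low concentration with n = 2.
Q = [Cd²⁺]_dilute/[Cd²⁺]_conc = 3.56 × 10^-5/0.00139 = 0.0256.
E = 0 − (RT/nF) ln Q = −((8.314×330)/(2×96485))(-3.665) = 0.0521 V.

0.052 V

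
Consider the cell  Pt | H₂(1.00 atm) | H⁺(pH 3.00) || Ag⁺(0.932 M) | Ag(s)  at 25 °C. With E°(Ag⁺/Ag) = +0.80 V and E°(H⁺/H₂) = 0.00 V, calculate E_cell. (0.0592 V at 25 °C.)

The Ag⁺/Ag couple is the cathode, so E°_cell = 0.80 V; n = 2.
[H⁺] = 10^(−3.00) = 0.0010 M, and Q = [H⁺]^2 / ([Ag⁺]^2·P(H₂)) = 1.15 × 10^-6.
E = E° − (0.0592/2) log Q = 0.80 − (0.0592/2)(-5.939) = 0.976 V.

0.98 V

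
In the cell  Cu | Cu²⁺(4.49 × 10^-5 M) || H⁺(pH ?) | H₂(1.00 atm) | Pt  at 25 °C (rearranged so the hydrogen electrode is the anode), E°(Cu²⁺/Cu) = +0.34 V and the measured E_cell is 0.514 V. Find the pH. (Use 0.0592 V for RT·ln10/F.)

pH = 5.11

E°_cell = 0.34 V and n = 2.
log Q = n(E° − E)/0.0592 = 2×(0.34 − 0.514)/0.0592 = -5.878.
With Q = [H⁺]^2 / ([Cu²⁺]·P(H₂)), solving for [H⁺] gives log[H⁺] = -5.113, so pH = 5.11.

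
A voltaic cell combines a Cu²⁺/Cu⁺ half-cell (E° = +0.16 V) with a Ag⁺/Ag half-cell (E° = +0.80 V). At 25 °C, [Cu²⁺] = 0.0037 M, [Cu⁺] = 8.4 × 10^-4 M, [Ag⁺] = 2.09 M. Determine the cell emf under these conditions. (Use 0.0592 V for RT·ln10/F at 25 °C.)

0.621 V

The Ag⁺/Ag couple has the higher reduction potential and acts as the cathode, so E°_cell = +0.80 − (+0.16) = 0.64 V.
Balancing electrons gives n = 1; the reaction quotient is Q = [Cu²⁺]/([Cu⁺]·[Ag⁺]) = 2.11.
At 25 °C, E = E° − (0.0592/n) log Q = 0.64 − (0.0592/1)(0.324) = 0.640 − 0.019 = 0.621 V.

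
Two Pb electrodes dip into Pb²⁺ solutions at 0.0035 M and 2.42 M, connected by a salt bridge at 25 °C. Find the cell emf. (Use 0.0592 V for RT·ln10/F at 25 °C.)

0.084 V

Both half-cells are Pb²⁺/Pb, so E°_cell = 0. The concentrated side is the cathode; the cell reaction moves Pb²⁺ from high to low concentration with n = 2.
Q = [Pb²⁺]_dilute/[Pb²⁺]_conc = 0.0035/2.42 = 0.00145.
E = 0 − (0.0592/2) log Q = −(0.0592/2)(-2.840) = 0.0841 V.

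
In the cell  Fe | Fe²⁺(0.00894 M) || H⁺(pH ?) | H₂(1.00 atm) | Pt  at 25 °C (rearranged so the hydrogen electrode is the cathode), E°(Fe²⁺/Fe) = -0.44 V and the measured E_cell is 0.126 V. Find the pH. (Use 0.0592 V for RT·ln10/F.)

E°_cell = 0.44 V and n = 2.
log Q = n(E° − E)/0.0592 = 2×(0.44 − 0.126)/0.0592 = 10.608.
With Q = [Fe²⁺]·P(H₂) / [H⁺]^2, solving for [H⁺] gives log[H⁺] = -6.328, so pH = 6.33.

pH = 6.33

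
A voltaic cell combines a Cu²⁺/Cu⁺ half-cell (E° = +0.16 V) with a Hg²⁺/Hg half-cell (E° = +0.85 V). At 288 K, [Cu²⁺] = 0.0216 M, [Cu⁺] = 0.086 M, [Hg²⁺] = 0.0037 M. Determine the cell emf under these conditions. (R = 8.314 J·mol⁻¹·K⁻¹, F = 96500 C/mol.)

0.655 V

The Hg²⁺/Hg couple has the higher reduction potential and acts as the cathode, so E°_cell = +0.85 − (+0.16) = 0.69 V.
Balancing electrons gives n = 2; the reaction quotient is Q = [Cu²⁺]^2/([Cu⁺]^2·[Hg²⁺]) = 17.0.
E = E° − (RT/nF) ln Q = 0.69 − (8.314×288)/(2×96500) × (2.836) = 0.690 − 0.035 = 0.655 V.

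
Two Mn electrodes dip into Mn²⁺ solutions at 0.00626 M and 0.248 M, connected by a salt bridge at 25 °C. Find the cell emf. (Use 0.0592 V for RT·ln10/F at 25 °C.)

Both half-cells are Mn²⁺/Mn, so E°_cell = 0. The concentrated side is the cathode; the cell reaction moves Mn²⁺ from high to low concentration with n = 2.
Q = [Mn²⁺]_dilute/[Mn²⁺]_conc = 0.00626/0.248 = 0.0252.
E = 0 − (0.0592/2) log Q = −(0.0592/2)(-1.598) = 0.0473 V.

0.047 V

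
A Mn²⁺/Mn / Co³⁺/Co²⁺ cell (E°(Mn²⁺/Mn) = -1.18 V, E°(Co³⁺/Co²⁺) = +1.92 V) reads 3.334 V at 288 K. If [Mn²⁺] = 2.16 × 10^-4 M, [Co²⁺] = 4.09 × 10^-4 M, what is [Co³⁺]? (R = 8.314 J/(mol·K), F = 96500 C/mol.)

0.075 M

From the Nernst equation, ln Q = nF(E° − E)/RT = 2×96500×(3.10 − 3.334)/(8.314×288) = -18.861, so Q = 6.44 × 10^-9.
With Q = [Mn²⁺]·[Co²⁺]^2/[Co³⁺]^2 and the known concentrations, [Co³⁺]^2 in the denominator gives [Co³⁺] = 0.075 M.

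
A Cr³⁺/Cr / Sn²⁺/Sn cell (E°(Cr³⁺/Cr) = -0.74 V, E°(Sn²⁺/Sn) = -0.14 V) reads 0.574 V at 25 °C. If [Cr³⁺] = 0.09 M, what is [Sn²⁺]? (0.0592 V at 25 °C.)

From the Nernst equation, log Q = n(E° − E)/0.0592 = 6(0.60 − 0.574)/0.0592 = 2.635, so Q = 432.
With Q = [Cr³⁺]^2/[Sn²⁺]^3 and the known concentrations, [Sn²⁺]^3 in the denominator gives [Sn²⁺] = 0.027 M.

0.027 M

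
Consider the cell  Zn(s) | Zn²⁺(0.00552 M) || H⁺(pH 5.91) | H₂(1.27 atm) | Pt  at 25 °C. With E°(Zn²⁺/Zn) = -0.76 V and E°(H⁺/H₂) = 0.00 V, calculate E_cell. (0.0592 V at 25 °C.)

0.47 V

The hydrogen couple is the cathode, so E°_cell = 0.76 V; n = 2.
[H⁺] = 10^(−5.91) = 1.2 × 10^-6 M, and Q = [Zn²⁺]·P(H₂) / [H⁺]^2 = 4.63 × 10^9.
E = E° − (0.0592/2) log Q = 0.76 − (0.0592/2)(9.666) = 0.474 V.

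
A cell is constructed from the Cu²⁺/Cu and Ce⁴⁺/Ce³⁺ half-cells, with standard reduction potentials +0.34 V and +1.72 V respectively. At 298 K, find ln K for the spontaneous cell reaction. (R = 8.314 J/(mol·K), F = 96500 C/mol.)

ln K = 107.5

E°_cell = +1.72 − (+0.34) = 1.38 V, with n = 2 electrons transferred.
At equilibrium E = 0, so the Nernst equation gives ln K = nFE°/RT = (2)(96500)(1.38)/((8.314)(298)) = 107.50.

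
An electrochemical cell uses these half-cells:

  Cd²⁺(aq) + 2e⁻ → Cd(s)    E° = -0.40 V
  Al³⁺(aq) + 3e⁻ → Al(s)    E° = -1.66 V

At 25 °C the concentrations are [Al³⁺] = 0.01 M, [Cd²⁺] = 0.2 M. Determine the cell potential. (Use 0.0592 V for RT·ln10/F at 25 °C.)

1.28 V

The Cd²⁺/Cd couple has the higher reduction potential and acts as the cathode, so E°_cell = -0.40 − (-1.66) = 1.26 V.
Balancing electrons gives n = 6; the reaction quotient is Q = [Al³⁺]^2/[Cd²⁺]^3 = 0.0125.
At 25 °C, E = E° − (0.0592/n) log Q = 1.26 − (0.0592/6)(-1.903) = 1.260 + 0.019 = 1.279 V.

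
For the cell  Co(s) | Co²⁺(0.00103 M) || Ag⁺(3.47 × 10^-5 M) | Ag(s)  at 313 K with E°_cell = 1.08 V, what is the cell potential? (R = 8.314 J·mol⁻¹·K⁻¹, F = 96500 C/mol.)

Balancing electrons gives n = 2; the reaction quotient is Q = [Co²⁺]/[Ag⁺]^2 = 8.55 × 10^5.
E = E° − (RT/nF) ln Q = 1.08 − (8.314×313)/(2×96500) × (13.659) = 1.080 − 0.184 = 0.896 V.

0.896 V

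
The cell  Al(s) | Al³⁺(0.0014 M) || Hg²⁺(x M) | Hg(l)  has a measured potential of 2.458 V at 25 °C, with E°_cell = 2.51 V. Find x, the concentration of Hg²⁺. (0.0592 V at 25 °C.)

From the Nernst equation, log Q = n(E° − E)/0.0592 = 6(2.51 − 2.458)/0.0592 = 5.270, so Q = 1.86 × 10^5.
With Q = [Al³⁺]^2/[Hg²⁺]^3 and the known concentrations, [Hg²⁺]^3 in the denominator gives [Hg²⁺] = 2.2 × 10^-4 M.

2.2 × 10^-4 M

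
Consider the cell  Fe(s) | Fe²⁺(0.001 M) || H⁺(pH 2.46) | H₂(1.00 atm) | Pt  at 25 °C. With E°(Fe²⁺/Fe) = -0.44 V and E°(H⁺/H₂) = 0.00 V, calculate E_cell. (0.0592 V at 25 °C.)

The hydrogen couple is the cathode, so E°_cell = 0.44 V; n = 2.
[H⁺] = 10^(−2.46) = 0.0035 M, and Q = [Fe²⁺]·P(H₂) / [H⁺]^2 = 83.2.
E = E° − (0.0592/2) log Q = 0.44 − (0.0592/2)(1.920) = 0.383 V.

0.38 V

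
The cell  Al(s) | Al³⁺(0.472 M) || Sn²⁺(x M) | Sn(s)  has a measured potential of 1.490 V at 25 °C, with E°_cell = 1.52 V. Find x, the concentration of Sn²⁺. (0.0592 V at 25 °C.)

0.059 M

From the Nernst equation, log Q = n(E° − E)/0.0592 = 6(1.52 − 1.490)/0.0592 = 3.041, so Q = 1100.
With Q = [Al³⁺]^2/[Sn²⁺]^3 and the known concentrations, [Sn²⁺]^3 in the denominator gives [Sn²⁺] = 0.059 M.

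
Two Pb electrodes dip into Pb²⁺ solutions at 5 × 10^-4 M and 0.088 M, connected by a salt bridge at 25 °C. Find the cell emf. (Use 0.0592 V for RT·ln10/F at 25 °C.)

Both half-cells are Pb²⁺/Pb, so E°_cell = 0. The concentrated side is the cathode; the cell reaction moves Pb²⁺ from high to low concentration with n = 2.
Q = [Pb²⁺]_dilute/[Pb²⁺]_conc = 5 × 10^-4/0.088 = 0.00568.
E = 0 − (0.0592/2) log Q = −(0.0592/2)(-2.246) = 0.0665 V.

0.066 V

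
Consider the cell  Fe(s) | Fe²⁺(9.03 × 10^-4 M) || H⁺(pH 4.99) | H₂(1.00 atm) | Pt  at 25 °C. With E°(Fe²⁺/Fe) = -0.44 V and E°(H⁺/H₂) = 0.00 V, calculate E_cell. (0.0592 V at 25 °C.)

0.23 V

The hydrogen couple is the cathode, so E°_cell = 0.44 V; n = 2.
[H⁺] = 10^(−4.99) = 1 × 10^-5 M, and Q = [Fe²⁺]·P(H₂) / [H⁺]^2 = 8.62 × 10^6.
E = E° − (0.0592/2) log Q = 0.44 − (0.0592/2)(6.936) = 0.235 V.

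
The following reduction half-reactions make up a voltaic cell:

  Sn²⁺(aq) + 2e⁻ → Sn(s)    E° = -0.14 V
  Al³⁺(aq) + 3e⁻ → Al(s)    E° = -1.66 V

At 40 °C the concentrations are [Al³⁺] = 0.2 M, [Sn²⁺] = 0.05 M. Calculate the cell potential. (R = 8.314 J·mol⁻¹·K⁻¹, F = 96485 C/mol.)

The Sn²⁺/Sn couple has the higher reduction potential and acts as the cathode, so E°_cell = -0.14 − (-1.66) = 1.52 V.
Balancing electrons gives n = 6; the reaction quotient is Q = [Al³⁺]^2/[Sn²⁺]^3 = 320.
E = E° − (RT/nF) ln Q = 1.52 − (8.314×313)/(6×96485) × (5.768) = 1.520 − 0.026 = 1.494 V.

1.49 V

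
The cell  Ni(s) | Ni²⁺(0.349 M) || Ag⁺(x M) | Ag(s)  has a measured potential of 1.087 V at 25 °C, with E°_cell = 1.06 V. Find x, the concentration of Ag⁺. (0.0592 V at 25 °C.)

1.7 M

From the Nernst equation, log Q = n(E° − E)/0.0592 = 2(1.06 − 1.087)/0.0592 = -0.912, so Q = 0.122.
With Q = [Ni²⁺]/[Ag⁺]^2 and the known concentrations, [Ag⁺]^2 in the denominator gives [Ag⁺] = 1.7 M.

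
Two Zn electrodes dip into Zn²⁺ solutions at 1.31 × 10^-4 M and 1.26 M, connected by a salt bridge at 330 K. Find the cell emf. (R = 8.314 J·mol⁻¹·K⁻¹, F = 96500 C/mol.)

0.13 V

Both half-cells are Zn²⁺/Zn, so E°_cell = 0. The concentrated side is the cathode; the cell reaction moves Zn²⁺ from high to low concentration with n = 2.
Q = [Zn²⁺]_dilute/[Zn²⁺]_conc = 1.31 × 10^-4/1.26 = 1.04 × 10^-4.
E = 0 − (RT/nF) ln Q = −((8.314×330)/(2×96500))(-9.171) = 0.1304 V.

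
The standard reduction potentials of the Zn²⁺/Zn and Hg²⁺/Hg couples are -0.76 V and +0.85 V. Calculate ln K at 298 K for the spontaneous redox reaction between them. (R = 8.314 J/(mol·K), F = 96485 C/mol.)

ln K = 125.4

E°_cell = +0.85 − (-0.76) = 1.61 V, with n = 2 electrons transferred.
At equilibrium E = 0, so the Nernst equation gives ln K = nFE°/RT = (2)(96485)(1.61)/((8.314)(298)) = 125.40.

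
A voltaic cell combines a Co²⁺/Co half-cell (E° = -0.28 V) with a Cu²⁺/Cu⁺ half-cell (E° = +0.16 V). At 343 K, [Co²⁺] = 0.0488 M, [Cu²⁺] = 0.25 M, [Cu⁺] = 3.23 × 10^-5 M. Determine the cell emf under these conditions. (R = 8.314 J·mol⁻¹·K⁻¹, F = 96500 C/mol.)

0.749 V

The Cu²⁺/Cu⁺ couple has the higher reduction potential and acts as the cathode, so E°_cell = +0.16 − (-0.28) = 0.44 V.
Balancing electrons gives n = 2; the reaction quotient is Q = [Co²⁺]·[Cu⁺]^2/[Cu²⁺]^2 = 8.15 × 10^-10.
E = E° − (RT/nF) ln Q = 0.44 − (8.314×343)/(2×96500) × (-20.928) = 0.440 + 0.309 = 0.749 V.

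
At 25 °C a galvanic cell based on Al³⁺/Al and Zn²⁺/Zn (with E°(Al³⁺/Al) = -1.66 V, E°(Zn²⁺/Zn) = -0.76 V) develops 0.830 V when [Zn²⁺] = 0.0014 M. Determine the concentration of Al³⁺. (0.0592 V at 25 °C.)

From the Nernst equation, log Q = n(E° − E)/0.0592 = 6(0.90 − 0.830)/0.0592 = 7.095, so Q = 1.24 × 10^7.
With Q = [Al³⁺]^2/[Zn²⁺]^3 and the known concentrations, [Al³⁺]^2 in the numerator gives [Al³⁺] = 0.18 M.

0.18 M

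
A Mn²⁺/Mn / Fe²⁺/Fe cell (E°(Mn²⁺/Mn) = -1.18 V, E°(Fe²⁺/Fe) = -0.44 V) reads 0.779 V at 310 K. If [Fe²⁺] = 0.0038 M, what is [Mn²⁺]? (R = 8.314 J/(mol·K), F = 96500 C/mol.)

From the Nernst equation, ln Q = nF(E° − E)/RT = 2×96500×(0.74 − 0.779)/(8.314×310) = -2.920, so Q = 0.0539.
With Q = [Mn²⁺]/[Fe²⁺] and the known concentrations, [Mn²⁺] in the numerator gives [Mn²⁺] = 2 × 10^-4 M.

2 × 10^-4 M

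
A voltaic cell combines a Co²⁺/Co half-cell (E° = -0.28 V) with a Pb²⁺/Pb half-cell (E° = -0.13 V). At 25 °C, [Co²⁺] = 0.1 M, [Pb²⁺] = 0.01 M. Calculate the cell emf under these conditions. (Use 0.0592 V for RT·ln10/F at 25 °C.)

0.120 V

The Pb²⁺/Pb couple has the higher reduction potential and acts as the cathode, so E°_cell = -0.13 − (-0.28) = 0.15 V.
Balancing electrons gives n = 2; the reaction quotient is Q = [Co²⁺]/[Pb²⁺] = 10.0.
At 25 °C, E = E° − (0.0592/n) log Q = 0.15 − (0.0592/2)(1.000) = 0.150 − 0.030 = 0.120 V.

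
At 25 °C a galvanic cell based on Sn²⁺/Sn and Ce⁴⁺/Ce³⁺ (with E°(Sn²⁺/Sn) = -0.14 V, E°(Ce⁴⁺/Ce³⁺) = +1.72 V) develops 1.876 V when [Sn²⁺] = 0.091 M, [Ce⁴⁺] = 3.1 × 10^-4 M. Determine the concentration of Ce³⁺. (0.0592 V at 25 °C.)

5.5 × 10^-4 M

From the Nernst equation, log Q = n(E° − E)/0.0592 = 2(1.86 − 1.876)/0.0592 = -0.541, so Q = 0.288.
With Q = [Sn²⁺]·[Ce³⁺]^2/[Ce⁴⁺]^2 and the known concentrations, [Ce³⁺]^2 in the numerator gives [Ce³⁺] = 5.5 × 10^-4 M.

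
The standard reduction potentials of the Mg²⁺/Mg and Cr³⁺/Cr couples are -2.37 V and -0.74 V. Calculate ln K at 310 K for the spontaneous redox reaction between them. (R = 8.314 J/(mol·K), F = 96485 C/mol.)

E°_cell = -0.74 − (-2.37) = 1.63 V, with n = 6 electrons transferred.
At equilibrium E = 0, so the Nernst equation gives ln K = nFE°/RT = (6)(96485)(1.63)/((8.314)(310)) = 366.12.

ln K = 366.1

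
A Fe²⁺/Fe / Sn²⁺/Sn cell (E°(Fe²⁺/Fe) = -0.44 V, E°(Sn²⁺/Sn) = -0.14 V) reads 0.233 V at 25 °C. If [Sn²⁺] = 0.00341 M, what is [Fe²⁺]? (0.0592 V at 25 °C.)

From the Nernst equation, log Q = n(E° − E)/0.0592 = 2(0.30 − 0.233)/0.0592 = 2.264, so Q = 183.
With Q = [Fe²⁺]/[Sn²⁺] and the known concentrations, [Fe²⁺] in the numerator gives [Fe²⁺] = 0.63 M.

0.63 M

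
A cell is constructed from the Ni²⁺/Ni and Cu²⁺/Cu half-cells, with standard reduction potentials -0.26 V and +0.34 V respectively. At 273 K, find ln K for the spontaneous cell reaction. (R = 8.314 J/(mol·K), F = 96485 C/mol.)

ln K = 51.0

E°_cell = +0.34 − (-0.26) = 0.60 V, with n = 2 electrons transferred.
At equilibrium E = 0, so the Nernst equation gives ln K = nFE°/RT = (2)(96485)(0.60)/((8.314)(273)) = 51.01.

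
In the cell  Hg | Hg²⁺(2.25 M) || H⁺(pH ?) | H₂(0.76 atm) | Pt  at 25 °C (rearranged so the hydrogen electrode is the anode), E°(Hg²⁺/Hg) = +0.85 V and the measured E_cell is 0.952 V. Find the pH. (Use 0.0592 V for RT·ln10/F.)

pH = 1.61

E°_cell = 0.85 V and n = 2.
log Q = n(E° − E)/0.0592 = 2×(0.85 − 0.952)/0.0592 = -3.446.
With Q = [H⁺]^2 / ([Hg²⁺]·P(H₂)), solving for [H⁺] gives log[H⁺] = -1.606, so pH = 1.61.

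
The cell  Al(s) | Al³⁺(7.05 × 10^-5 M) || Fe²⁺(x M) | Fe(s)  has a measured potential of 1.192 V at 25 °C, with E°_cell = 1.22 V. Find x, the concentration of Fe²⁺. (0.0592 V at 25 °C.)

1.9 × 10^-4 M

From the Nernst equation, log Q = n(E° − E)/0.0592 = 6(1.22 − 1.192)/0.0592 = 2.838, so Q = 688.
With Q = [Al³⁺]^2/[Fe²⁺]^3 and the known concentrations, [Fe²⁺]^3 in the denominator gives [Fe²⁺] = 1.9 × 10^-4 M.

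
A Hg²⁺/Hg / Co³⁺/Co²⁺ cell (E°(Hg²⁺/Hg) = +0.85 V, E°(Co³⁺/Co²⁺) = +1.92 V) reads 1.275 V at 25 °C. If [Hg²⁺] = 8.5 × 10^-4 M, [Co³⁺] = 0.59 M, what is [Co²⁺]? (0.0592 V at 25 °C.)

From the Nernst equation, log Q = n(E° − E)/0.0592 = 2(1.07 − 1.275)/0.0592 = -6.926, so Q = 1.19 × 10^-7.
With Q = [Hg²⁺]·[Co²⁺]^2/[Co³⁺]^2 and the known concentrations, [Co²⁺]^2 in the numerator gives [Co²⁺] = 0.007 M.

0.007 M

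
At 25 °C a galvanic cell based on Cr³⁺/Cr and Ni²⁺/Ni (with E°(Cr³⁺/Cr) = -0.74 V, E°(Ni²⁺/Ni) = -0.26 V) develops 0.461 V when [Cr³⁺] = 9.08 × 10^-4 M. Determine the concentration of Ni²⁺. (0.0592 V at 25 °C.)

From the Nernst equation, log Q = n(E° − E)/0.0592 = 6(0.48 − 0.461)/0.0592 = 1.926, so Q = 84.3.
With Q = [Cr³⁺]^2/[Ni²⁺]^3 and the known concentrations, [Ni²⁺]^3 in the denominator gives [Ni²⁺] = 0.0021 M.

0.0021 M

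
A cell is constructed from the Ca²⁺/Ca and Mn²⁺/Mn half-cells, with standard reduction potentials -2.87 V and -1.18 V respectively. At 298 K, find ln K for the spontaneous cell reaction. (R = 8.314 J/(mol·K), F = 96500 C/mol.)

ln K = 131.6

E°_cell = -1.18 − (-2.87) = 1.69 V, with n = 2 electrons transferred.
At equilibrium E = 0, so the Nernst equation gives ln K = nFE°/RT = (2)(96500)(1.69)/((8.314)(298)) = 131.65.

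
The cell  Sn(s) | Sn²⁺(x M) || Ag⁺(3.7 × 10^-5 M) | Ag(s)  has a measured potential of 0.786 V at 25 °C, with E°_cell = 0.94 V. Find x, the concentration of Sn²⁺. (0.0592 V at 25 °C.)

2.2 × 10^-4 M

From the Nernst equation, log Q = n(E° − E)/0.0592 = 2(0.94 − 0.786)/0.0592 = 5.203, so Q = 1.59 × 10^5.
With Q = [Sn²⁺]/[Ag⁺]^2 and the known concentrations, [Sn²⁺] in the numerator gives [Sn²⁺] = 2.2 × 10^-4 M.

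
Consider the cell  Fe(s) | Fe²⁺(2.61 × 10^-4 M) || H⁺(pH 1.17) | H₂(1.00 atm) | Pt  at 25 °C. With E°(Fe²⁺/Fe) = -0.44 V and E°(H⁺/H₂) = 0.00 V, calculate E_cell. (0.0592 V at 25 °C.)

The hydrogen couple is the cathode, so E°_cell = 0.44 V; n = 2.
[H⁺] = 10^(−1.17) = 0.068 M, and Q = [Fe²⁺]·P(H₂) / [H⁺]^2 = 0.0571.
E = E° − (0.0592/2) log Q = 0.44 − (0.0592/2)(-1.243) = 0.477 V.

0.48 V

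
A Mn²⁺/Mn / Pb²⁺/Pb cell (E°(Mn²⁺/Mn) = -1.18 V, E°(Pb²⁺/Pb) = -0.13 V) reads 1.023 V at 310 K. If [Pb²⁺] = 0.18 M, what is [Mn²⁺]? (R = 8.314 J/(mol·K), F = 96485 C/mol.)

From the Nernst equation, ln Q = nF(E° − E)/RT = 2×96485×(1.05 − 1.023)/(8.314×310) = 2.022, so Q = 7.55.
With Q = [Mn²⁺]/[Pb²⁺] and the known concentrations, [Mn²⁺] in the numerator gives [Mn²⁺] = 1.4 M.

1.4 M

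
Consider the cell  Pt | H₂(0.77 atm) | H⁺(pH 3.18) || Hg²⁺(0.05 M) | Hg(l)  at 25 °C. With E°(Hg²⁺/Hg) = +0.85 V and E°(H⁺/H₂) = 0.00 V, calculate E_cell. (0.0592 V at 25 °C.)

The Hg²⁺/Hg couple is the cathode, so E°_cell = 0.85 V; n = 2.
[H⁺] = 10^(−3.18) = 6.6 × 10^-4 M, and Q = [H⁺]^2 / ([Hg²⁺]·P(H₂)) = 1.13 × 10^-5.
E = E° − (0.0592/2) log Q = 0.85 − (0.0592/2)(-4.945) = 0.996 V.

1.00 V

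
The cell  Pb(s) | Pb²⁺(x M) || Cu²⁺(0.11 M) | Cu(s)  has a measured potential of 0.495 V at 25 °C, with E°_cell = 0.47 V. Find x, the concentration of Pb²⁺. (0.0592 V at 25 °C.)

0.016 M

From the Nernst equation, log Q = n(E° − E)/0.0592 = 2(0.47 − 0.495)/0.0592 = -0.845, so Q = 0.143.
With Q = [Pb²⁺]/[Cu²⁺] and the known concentrations, [Pb²⁺] in the numerator gives [Pb²⁺] = 0.016 M.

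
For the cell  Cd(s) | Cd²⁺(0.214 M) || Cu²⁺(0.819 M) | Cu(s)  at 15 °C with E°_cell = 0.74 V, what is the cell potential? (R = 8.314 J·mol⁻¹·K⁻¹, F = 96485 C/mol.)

Balancing electrons gives n = 2; the reaction quotient is Q = [Cd²⁺]/[Cu²⁺] = 0.261.
E = E° − (RT/nF) ln Q = 0.74 − (8.314×288)/(2×96485) × (-1.342) = 0.740 + 0.017 = 0.757 V.

0.757 V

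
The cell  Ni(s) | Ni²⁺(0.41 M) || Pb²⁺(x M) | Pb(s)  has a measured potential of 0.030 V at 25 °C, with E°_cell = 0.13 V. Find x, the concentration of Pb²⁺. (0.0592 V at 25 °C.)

1.7 × 10^-4 M

From the Nernst equation, log Q = n(E° − E)/0.0592 = 2(0.13 − 0.030)/0.0592 = 3.378, so Q = 2390.
With Q = [Ni²⁺]/[Pb²⁺] and the known concentrations, [Pb²⁺] in the denominator gives [Pb²⁺] = 1.7 × 10^-4 M.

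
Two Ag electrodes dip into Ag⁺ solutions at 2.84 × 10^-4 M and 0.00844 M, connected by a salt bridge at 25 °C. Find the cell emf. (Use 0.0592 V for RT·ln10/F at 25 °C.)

Both half-cells are Ag⁺/Ag, so E°_cell = 0. The concentrated side is the cathode; the cell reaction moves Ag⁺ from high to low concentration with n = 1.
Q = [Ag⁺]_dilute/[Ag⁺]_conc = 2.84 × 10^-4/0.00844 = 0.0336.
E = 0 − (0.0592/1) log Q = −(0.0592/1)(-1.473) = 0.0872 V.

0.087 V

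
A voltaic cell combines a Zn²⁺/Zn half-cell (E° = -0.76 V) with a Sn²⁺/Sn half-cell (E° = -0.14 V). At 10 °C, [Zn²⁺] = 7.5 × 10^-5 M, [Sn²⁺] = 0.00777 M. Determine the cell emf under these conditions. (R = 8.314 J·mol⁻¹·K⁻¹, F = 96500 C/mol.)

The Sn²⁺/Sn couple has the higher reduction potential and acts as the cathode, so E°_cell = -0.14 − (-0.76) = 0.62 V.
Balancing electrons gives n = 2; the reaction quotient is Q = [Zn²⁺]/[Sn²⁺] = 0.00965.
E = E° − (RT/nF) ln Q = 0.62 − (8.314×283)/(2×96500) × (-4.641) = 0.620 + 0.057 = 0.677 V.

0.677 V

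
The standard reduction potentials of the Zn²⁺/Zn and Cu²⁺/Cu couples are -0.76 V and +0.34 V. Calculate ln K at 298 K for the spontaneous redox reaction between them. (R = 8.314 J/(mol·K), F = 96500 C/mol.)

E°_cell = +0.34 − (-0.76) = 1.10 V, with n = 2 electrons transferred.
At equilibrium E = 0, so the Nernst equation gives ln K = nFE°/RT = (2)(96500)(1.10)/((8.314)(298)) = 85.69.

ln K = 85.7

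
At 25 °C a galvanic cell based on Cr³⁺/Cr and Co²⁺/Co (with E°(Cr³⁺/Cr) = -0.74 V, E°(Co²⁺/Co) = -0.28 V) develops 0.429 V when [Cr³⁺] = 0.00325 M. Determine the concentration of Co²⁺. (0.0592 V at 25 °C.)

From the Nernst equation, log Q = n(E° − E)/0.0592 = 6(0.46 − 0.429)/0.0592 = 3.142, so Q = 1390.
With Q = [Cr³⁺]^2/[Co²⁺]^3 and the known concentrations, [Co²⁺]^3 in the denominator gives [Co²⁺] = 0.002 M.

0.002 M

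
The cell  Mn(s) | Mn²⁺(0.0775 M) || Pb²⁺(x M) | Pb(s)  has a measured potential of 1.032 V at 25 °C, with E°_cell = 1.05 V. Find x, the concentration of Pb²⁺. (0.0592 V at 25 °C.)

0.019 M

From the Nernst equation, log Q = n(E° − E)/0.0592 = 2(1.05 − 1.032)/0.0592 = 0.608, so Q = 4.06.
With Q = [Mn²⁺]/[Pb²⁺] and the known concentrations, [Pb²⁺] in the denominator gives [Pb²⁺] = 0.019 M.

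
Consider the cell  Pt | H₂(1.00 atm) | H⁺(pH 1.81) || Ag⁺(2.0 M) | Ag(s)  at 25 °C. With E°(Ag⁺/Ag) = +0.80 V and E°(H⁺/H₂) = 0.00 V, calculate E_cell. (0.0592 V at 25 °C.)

0.92 V

The Ag⁺/Ag couple is the cathode, so E°_cell = 0.80 V; n = 2.
[H⁺] = 10^(−1.81) = 0.015 M, and Q = [H⁺]^2 / ([Ag⁺]^2·P(H₂)) = 6 × 10^-5.
E = E° − (0.0592/2) log Q = 0.80 − (0.0592/2)(-4.222) = 0.925 V.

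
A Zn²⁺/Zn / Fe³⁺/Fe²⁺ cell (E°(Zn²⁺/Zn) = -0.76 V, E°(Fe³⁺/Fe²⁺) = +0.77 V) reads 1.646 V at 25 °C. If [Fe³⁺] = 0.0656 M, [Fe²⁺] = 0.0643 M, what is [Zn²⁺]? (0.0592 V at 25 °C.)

1.3 × 10^-4 M

From the Nernst equation, log Q = n(E° − E)/0.0592 = 2(1.53 − 1.646)/0.0592 = -3.919, so Q = 1.21 × 10^-4.
With Q = [Zn²⁺]·[Fe²⁺]^2/[Fe³⁺]^2 and the known concentrations, [Zn²⁺] in the numerator gives [Zn²⁺] = 1.3 × 10^-4 M.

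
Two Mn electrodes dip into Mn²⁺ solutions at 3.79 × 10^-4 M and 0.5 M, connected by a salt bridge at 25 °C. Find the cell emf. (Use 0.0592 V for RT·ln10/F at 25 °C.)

Both half-cells are Mn²⁺/Mn, so E°_cell = 0. The concentrated side is the cathode; the cell reaction moves Mn²⁺ from high to low concentration with n = 2.
Q = [Mn²⁺]_dilute/[Mn²⁺]_conc = 3.79 × 10^-4/0.5 = 7.58 × 10^-4.
E = 0 − (0.0592/2) log Q = −(0.0592/2)(-3.120) = 0.0924 V.

0.092 V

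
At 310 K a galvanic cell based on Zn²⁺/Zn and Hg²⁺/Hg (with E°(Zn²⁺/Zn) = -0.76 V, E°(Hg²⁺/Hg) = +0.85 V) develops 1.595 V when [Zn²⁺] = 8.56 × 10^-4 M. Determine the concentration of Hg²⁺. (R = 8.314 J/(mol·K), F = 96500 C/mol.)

From the Nernst equation, ln Q = nF(E° − E)/RT = 2×96500×(1.61 − 1.595)/(8.314×310) = 1.123, so Q = 3.07.
With Q = [Zn²⁺]/[Hg²⁺] and the known concentrations, [Hg²⁺] in the denominator gives [Hg²⁺] = 2.8 × 10^-4 M.

2.8 × 10^-4 M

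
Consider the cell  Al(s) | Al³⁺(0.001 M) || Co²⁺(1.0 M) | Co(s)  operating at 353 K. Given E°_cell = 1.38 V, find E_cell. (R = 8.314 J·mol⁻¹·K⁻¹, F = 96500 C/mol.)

1.45 V

Balancing electrons gives n = 6; the reaction quotient is Q = [Al³⁺]^2/[Co²⁺]^3 = 1 × 10^-6.
E = E° − (RT/nF) ln Q = 1.38 − (8.314×353)/(6×96500) × (-13.816) = 1.380 + 0.070 = 1.450 V.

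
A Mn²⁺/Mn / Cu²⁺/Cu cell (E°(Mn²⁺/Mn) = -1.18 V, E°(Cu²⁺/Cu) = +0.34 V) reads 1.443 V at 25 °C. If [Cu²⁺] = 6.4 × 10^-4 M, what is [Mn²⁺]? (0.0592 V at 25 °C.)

From the Nernst equation, log Q = n(E° − E)/0.0592 = 2(1.52 − 1.443)/0.0592 = 2.601, so Q = 399.
With Q = [Mn²⁺]/[Cu²⁺] and the known concentrations, [Mn²⁺] in the numerator gives [Mn²⁺] = 0.26 M.

0.26 M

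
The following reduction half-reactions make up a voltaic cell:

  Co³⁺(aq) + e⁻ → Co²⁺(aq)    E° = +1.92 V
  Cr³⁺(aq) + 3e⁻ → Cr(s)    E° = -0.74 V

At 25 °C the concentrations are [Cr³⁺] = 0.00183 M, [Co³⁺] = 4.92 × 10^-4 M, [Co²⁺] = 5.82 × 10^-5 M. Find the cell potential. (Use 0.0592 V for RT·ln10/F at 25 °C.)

2.77 V

The Co³⁺/Co²⁺ couple has the higher reduction potential and acts as the cathode, so E°_cell = +1.92 − (-0.74) = 2.66 V.
Balancing electrons gives n = 3; the reaction quotient is Q = [Cr³⁺]·[Co²⁺]^3/[Co³⁺]^3 = 3.03 × 10^-6.
At 25 °C, E = E° − (0.0592/n) log Q = 2.66 − (0.0592/3)(-5.519) = 2.660 + 0.109 = 2.769 V.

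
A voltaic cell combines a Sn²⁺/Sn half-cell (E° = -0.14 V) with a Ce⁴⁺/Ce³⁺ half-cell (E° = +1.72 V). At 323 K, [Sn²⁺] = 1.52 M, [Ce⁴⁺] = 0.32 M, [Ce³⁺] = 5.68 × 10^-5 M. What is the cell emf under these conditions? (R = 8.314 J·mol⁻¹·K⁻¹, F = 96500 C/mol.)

The Ce⁴⁺/Ce³⁺ couple has the higher reduction potential and acts as the cathode, so E°_cell = +1.72 − (-0.14) = 1.86 V.
Balancing electrons gives n = 2; the reaction quotient is Q = [Sn²⁺]·[Ce³⁺]^2/[Ce⁴⁺]^2 = 4.79 × 10^-8.
E = E° − (RT/nF) ln Q = 1.86 − (8.314×323)/(2×96500) × (-16.854) = 1.860 + 0.235 = 2.095 V.

2.09 V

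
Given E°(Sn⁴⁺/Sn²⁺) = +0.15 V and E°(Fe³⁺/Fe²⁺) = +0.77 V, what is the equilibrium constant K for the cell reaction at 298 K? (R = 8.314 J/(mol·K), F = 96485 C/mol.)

9.4 × 10^20

E°_cell = +0.77 − (+0.15) = 0.62 V, with n = 2 electrons transferred.
At equilibrium E = 0, so the Nernst equation gives ln K = nFE°/RT = (2)(96485)(0.62)/((8.314)(298)) = 48.29.
K = e^48.29 = 9.4 × 10^20.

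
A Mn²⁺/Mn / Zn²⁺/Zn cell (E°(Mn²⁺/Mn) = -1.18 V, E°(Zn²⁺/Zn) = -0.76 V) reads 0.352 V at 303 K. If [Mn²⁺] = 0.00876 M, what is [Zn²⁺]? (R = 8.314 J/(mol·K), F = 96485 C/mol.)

4.8 × 10^-5 M

From the Nernst equation, ln Q = nF(E° − E)/RT = 2×96485×(0.42 − 0.352)/(8.314×303) = 5.209, so Q = 183.
With Q = [Mn²⁺]/[Zn²⁺] and the known concentrations, [Zn²⁺] in the denominator gives [Zn²⁺] = 4.8 × 10^-5 M.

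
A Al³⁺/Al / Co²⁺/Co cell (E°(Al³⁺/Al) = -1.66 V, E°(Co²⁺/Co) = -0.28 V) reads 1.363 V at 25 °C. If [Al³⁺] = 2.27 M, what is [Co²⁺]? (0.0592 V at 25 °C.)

From the Nernst equation, log Q = n(E° − E)/0.0592 = 6(1.38 − 1.363)/0.0592 = 1.723, so Q = 52.8.
With Q = [Al³⁺]^2/[Co²⁺]^3 and the known concentrations, [Co²⁺]^3 in the denominator gives [Co²⁺] = 0.46 M.

0.46 M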